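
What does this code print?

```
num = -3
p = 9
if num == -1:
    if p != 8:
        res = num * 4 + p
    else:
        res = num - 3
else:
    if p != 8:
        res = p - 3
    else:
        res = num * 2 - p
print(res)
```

6

num=-3, p=9
num == -1 is False; p != 8 is True
→ res = p - 3 = 6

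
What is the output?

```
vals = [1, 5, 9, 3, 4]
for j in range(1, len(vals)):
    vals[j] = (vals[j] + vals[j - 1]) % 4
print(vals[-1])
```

j=1: vals[1] = (5+1)%4 = 2 → [1, 2, 9, 3, 4]
j=2: vals[2] = (9+2)%4 = 3 → [1, 2, 3, 3, 4]
j=3: vals[3] = (3+3)%4 = 2 → [1, 2, 3, 2, 4]
j=4: vals[4] = (4+2)%4 = 2 → [1, 2, 3, 2, 2]

2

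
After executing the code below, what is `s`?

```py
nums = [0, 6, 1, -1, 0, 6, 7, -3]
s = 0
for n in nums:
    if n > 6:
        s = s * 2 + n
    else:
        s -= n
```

-14

n=0: not >6, s = 0-0 = 0
n=6: not >6, s = 0-6 = -6
n=1: not >6, s = (-6)-1 = -7
n=-1: not >6, s = (-7)-(-1) = -6
n=0: not >6, s = (-6)-0 = -6
n=6: not >6, s = (-6)-6 = -12
n=7: >6, s = (-12)*2+7 = -17
n=-3: not >6, s = (-17)-(-3) = -14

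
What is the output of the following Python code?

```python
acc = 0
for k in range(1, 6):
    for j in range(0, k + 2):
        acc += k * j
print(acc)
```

210

k=1,j=0: acc = 0+0 = 0
k=1,j=1: acc = 0+1 = 1
k=1,j=2: acc = 1+2 = 3
k=2,j=0: acc = 3+0 = 3
k=2,j=1: acc = 3+2 = 5
k=2,j=2: acc = 5+4 = 9
k=2,j=3: acc = 9+6 = 15
k=3,j=0: acc = 15+0 = 15
k=3,j=1: acc = 15+3 = 18
k=3,j=2: acc = 18+6 = 24
k=3,j=3: acc = 24+9 = 33
k=3,j=4: acc = 33+12 = 45
k=4,j=0: acc = 45+0 = 45
k=4,j=1: acc = 45+4 = 49
k=4,j=2: acc = 49+8 = 57
k=4,j=3: acc = 57+12 = 69
k=4,j=4: acc = 69+16 = 85
k=4,j=5: acc = 85+20 = 105
k=5,j=0: acc = 105+0 = 105
k=5,j=1: acc = 105+5 = 110
k=5,j=2: acc = 110+10 = 120
k=5,j=3: acc = 120+15 = 135
k=5,j=4: acc = 135+20 = 155
k=5,j=5: acc = 155+25 = 180
k=5,j=6: acc = 180+30 = 210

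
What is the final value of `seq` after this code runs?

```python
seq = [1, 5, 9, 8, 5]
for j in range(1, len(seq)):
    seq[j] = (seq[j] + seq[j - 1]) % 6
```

j=1: seq[1] = (5+1)%6 = 0 → [1, 0, 9, 8, 5]
j=2: seq[2] = (9+0)%6 = 3 → [1, 0, 3, 8, 5]
j=3: seq[3] = (8+3)%6 = 5 → [1, 0, 3, 5, 5]
j=4: seq[4] = (5+5)%6 = 4 → [1, 0, 3, 5, 4]

[1, 0, 3, 5, 4]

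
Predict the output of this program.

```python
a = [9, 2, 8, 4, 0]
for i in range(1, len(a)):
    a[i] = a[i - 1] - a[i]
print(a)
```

[9, 7, -1, -5, -5]

i=1: a[1] = 9-2 = 7 → [9, 7, 8, 4, 0]
i=2: a[2] = 7-8 = -1 → [9, 7, -1, 4, 0]
i=3: a[3] = (-1)-4 = -5 → [9, 7, -1, -5, 0]
i=4: a[4] = (-5)-0 = -5 → [9, 7, -1, -5, -5]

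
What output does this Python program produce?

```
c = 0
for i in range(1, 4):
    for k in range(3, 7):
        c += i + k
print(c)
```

i=1,k=3: c = 0+4 = 4
i=1,k=4: c = 4+5 = 9
i=1,k=5: c = 9+6 = 15
i=1,k=6: c = 15+7 = 22
i=2,k=3: c = 22+5 = 27
i=2,k=4: c = 27+6 = 33
i=2,k=5: c = 33+7 = 40
i=2,k=6: c = 40+8 = 48
i=3,k=3: c = 48+6 = 54
i=3,k=4: c = 54+7 = 61
i=3,k=5: c = 61+8 = 69
i=3,k=6: c = 69+9 = 78

78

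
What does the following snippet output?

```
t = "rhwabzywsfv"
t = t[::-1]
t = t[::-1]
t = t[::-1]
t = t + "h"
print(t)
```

reverse → 'vfswyzbawhr'
reverse → 'rhwabzywsfv'
reverse → 'vfswyzbawhr'
+ 'h' → 'vfswyzbawhrh'

vfswyzbawhrh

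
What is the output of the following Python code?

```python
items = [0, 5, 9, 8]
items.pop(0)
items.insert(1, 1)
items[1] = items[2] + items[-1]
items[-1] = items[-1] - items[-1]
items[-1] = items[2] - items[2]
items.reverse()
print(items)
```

[0, 9, 17, 5]

pop(0) removes 0 → [5, 9, 8]
insert 1 at 1 → [5, 1, 9, 8]
items[1] = items[2]+items[-1] = 9+8 = 17 → [5, 17, 9, 8]
items[-1] = items[-1]-items[-1] = 8-8 = 0 → [5, 17, 9, 0]
items[-1] = items[2]-items[2] = 9-9 = 0 → [5, 17, 9, 0]
reverse → [0, 9, 17, 5]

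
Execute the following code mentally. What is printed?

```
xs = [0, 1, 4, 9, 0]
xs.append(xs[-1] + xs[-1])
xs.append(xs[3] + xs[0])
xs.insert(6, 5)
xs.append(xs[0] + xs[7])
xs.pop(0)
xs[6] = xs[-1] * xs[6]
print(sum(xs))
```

109

append xs[-1]+xs[-1] = 0+0 = 0 → [0, 1, 4, 9, 0, 0]
append xs[3]+xs[0] = 9+0 = 9 → [0, 1, 4, 9, 0, 0, 9]
insert 5 at 6 → [0, 1, 4, 9, 0, 0, 5, 9]
append xs[0]+xs[7] = 0+9 = 9 → [0, 1, 4, 9, 0, 0, 5, 9, 9]
pop(0) removes 0 → [1, 4, 9, 0, 0, 5, 9, 9]
xs[6] = xs[-1]*xs[6] = 9*9 = 81 → [1, 4, 9, 0, 0, 5, 81, 9]
sum = 109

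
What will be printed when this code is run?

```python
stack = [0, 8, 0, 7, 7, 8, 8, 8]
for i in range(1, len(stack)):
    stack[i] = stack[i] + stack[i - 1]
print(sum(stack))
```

167

i=1: stack[1] = 8+0 = 8 → [0, 8, 0, 7, 7, 8, 8, 8]
i=2: stack[2] = 0+8 = 8 → [0, 8, 8, 7, 7, 8, 8, 8]
i=3: stack[3] = 7+8 = 15 → [0, 8, 8, 15, 7, 8, 8, 8]
i=4: stack[4] = 7+15 = 22 → [0, 8, 8, 15, 22, 8, 8, 8]
i=5: stack[5] = 8+22 = 30 → [0, 8, 8, 15, 22, 30, 8, 8]
i=6: stack[6] = 8+30 = 38 → [0, 8, 8, 15, 22, 30, 38, 8]
i=7: stack[7] = 8+38 = 46 → [0, 8, 8, 15, 22, 30, 38, 46]
sum = 167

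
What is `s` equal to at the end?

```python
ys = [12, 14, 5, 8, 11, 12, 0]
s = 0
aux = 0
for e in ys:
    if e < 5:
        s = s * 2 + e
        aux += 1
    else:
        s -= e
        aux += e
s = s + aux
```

-61

e=12: not <5, s = 0-12 = -12; aux=12
e=14: not <5, s = (-12)-14 = -26; aux=26
e=5: not <5, s = (-26)-5 = -31; aux=31
e=8: not <5, s = (-31)-8 = -39; aux=39
e=11: not <5, s = (-39)-11 = -50; aux=50
e=12: not <5, s = (-50)-12 = -62; aux=62
e=0: <5, s = (-62)*2+0 = -124; aux=63
s+aux = (-124)+63 = -61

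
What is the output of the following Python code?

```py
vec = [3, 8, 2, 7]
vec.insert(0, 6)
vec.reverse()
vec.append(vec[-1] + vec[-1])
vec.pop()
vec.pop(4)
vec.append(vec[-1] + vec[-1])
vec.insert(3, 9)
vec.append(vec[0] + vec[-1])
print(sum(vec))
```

48

insert 6 at 0 → [6, 3, 8, 2, 7]
reverse → [7, 2, 8, 3, 6]
append vec[-1]+vec[-1] = 6+6 = 12 → [7, 2, 8, 3, 6, 12]
pop() removes 12 → [7, 2, 8, 3, 6]
pop(4) removes 6 → [7, 2, 8, 3]
append vec[-1]+vec[-1] = 3+3 = 6 → [7, 2, 8, 3, 6]
insert 9 at 3 → [7, 2, 8, 9, 3, 6]
append vec[0]+vec[-1] = 7+6 = 13 → [7, 2, 8, 9, 3, 6, 13]
sum = 48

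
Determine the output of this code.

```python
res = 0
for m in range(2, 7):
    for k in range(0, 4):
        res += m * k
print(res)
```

m=2,k=0: res = 0+0 = 0
m=2,k=1: res = 0+2 = 2
m=2,k=2: res = 2+4 = 6
m=2,k=3: res = 6+6 = 12
m=3,k=0: res = 12+0 = 12
m=3,k=1: res = 12+3 = 15
m=3,k=2: res = 15+6 = 21
m=3,k=3: res = 21+9 = 30
m=4,k=0: res = 30+0 = 30
m=4,k=1: res = 30+4 = 34
m=4,k=2: res = 34+8 = 42
m=4,k=3: res = 42+12 = 54
m=5,k=0: res = 54+0 = 54
m=5,k=1: res = 54+5 = 59
m=5,k=2: res = 59+10 = 69
m=5,k=3: res = 69+15 = 84
m=6,k=0: res = 84+0 = 84
m=6,k=1: res = 84+6 = 90
m=6,k=2: res = 90+12 = 102
m=6,k=3: res = 102+18 = 120

120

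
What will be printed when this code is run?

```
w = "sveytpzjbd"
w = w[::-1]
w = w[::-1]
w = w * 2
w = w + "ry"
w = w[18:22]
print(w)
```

bdry

reverse → 'dbjzptyevs'
reverse → 'sveytpzjbd'
repeat ×2 → 'sveytpzjbdsveytpzjbd'
+ 'ry' → 'sveytpzjbdsveytpzjbdry'
slice [18:22] → 'bdry'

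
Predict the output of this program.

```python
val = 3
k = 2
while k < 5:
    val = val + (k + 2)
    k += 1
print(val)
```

k=2: val = 3+4 = 7
k=3: val = 7+5 = 12
k=4: val = 12+6 = 18

18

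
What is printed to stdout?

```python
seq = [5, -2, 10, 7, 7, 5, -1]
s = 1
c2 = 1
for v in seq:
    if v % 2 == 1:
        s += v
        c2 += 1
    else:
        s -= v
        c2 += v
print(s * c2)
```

224

v=5: odd, s = 1+5 = 6; c2=2
v=-2: not odd, s = 6-(-2) = 8; c2=0
v=10: not odd, s = 8-10 = -2; c2=10
v=7: odd, s = (-2)+7 = 5; c2=11
v=7: odd, s = 5+7 = 12; c2=12
v=5: odd, s = 12+5 = 17; c2=13
v=-1: odd, s = 17+(-1) = 16; c2=14
s*c2 = 16*14 = 224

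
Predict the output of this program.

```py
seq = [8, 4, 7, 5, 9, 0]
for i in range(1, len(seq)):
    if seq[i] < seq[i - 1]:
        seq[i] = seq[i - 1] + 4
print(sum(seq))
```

i=1: 4<8, seq[1] = 8+4 = 12 → [8, 12, 7, 5, 9, 0]
i=2: 7<12, seq[2] = 12+4 = 16 → [8, 12, 16, 5, 9, 0]
i=3: 5<16, seq[3] = 16+4 = 20 → [8, 12, 16, 20, 9, 0]
i=4: 9<20, seq[4] = 20+4 = 24 → [8, 12, 16, 20, 24, 0]
i=5: 0<24, seq[5] = 24+4 = 28 → [8, 12, 16, 20, 24, 28]
sum = 108

108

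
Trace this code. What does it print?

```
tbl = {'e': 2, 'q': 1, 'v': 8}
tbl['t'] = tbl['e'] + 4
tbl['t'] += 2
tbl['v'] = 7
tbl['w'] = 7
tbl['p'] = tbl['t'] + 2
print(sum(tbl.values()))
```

tbl['t'] = tbl['e']+4 = 6 → {'e': 2, 'q': 1, 'v': 8, 't': 6}
tbl['t'] = 6+2 = 8 → {'e': 2, 'q': 1, 'v': 8, 't': 8}
tbl['v'] = 7 → {'e': 2, 'q': 1, 'v': 7, 't': 8}
tbl['w'] = 7 → {'e': 2, 'q': 1, 'v': 7, 't': 8, 'w': 7}
tbl['p'] = tbl['t']+2 = 10 → {'e': 2, 'q': 1, 'v': 7, 't': 8, 'w': 7, 'p': 10}
sum of values = 35

35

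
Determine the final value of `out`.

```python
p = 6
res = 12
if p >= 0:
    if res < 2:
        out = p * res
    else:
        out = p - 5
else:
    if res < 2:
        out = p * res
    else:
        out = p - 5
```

p=6, res=12
p >= 0 is True; res < 2 is False
→ out = p - 5 = 1

1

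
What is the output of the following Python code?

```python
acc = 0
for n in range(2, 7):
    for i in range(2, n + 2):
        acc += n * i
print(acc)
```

n=2,i=2: acc = 0+4 = 4
n=2,i=3: acc = 4+6 = 10
n=3,i=2: acc = 10+6 = 16
n=3,i=3: acc = 16+9 = 25
n=3,i=4: acc = 25+12 = 37
n=4,i=2: acc = 37+8 = 45
n=4,i=3: acc = 45+12 = 57
n=4,i=4: acc = 57+16 = 73
n=4,i=5: acc = 73+20 = 93
n=5,i=2: acc = 93+10 = 103
n=5,i=3: acc = 103+15 = 118
n=5,i=4: acc = 118+20 = 138
n=5,i=5: acc = 138+25 = 163
n=5,i=6: acc = 163+30 = 193
n=6,i=2: acc = 193+12 = 205
n=6,i=3: acc = 205+18 = 223
n=6,i=4: acc = 223+24 = 247
n=6,i=5: acc = 247+30 = 277
n=6,i=6: acc = 277+36 = 313
n=6,i=7: acc = 313+42 = 355

355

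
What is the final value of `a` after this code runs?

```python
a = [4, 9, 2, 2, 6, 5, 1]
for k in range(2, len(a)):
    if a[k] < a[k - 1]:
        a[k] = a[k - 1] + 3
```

k=2: 2<9, a[2] = 9+3 = 12 → [4, 9, 12, 2, 6, 5, 1]
k=3: 2<12, a[3] = 12+3 = 15 → [4, 9, 12, 15, 6, 5, 1]
k=4: 6<15, a[4] = 15+3 = 18 → [4, 9, 12, 15, 18, 5, 1]
k=5: 5<18, a[5] = 18+3 = 21 → [4, 9, 12, 15, 18, 21, 1]
k=6: 1<21, a[6] = 21+3 = 24 → [4, 9, 12, 15, 18, 21, 24]

[4, 9, 12, 15, 18, 21, 24]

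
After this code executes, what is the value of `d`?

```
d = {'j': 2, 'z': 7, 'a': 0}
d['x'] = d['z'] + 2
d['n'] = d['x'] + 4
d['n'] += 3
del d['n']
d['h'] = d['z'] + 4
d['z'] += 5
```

d['x'] = d['z']+2 = 9 → {'j': 2, 'z': 7, 'a': 0, 'x': 9}
d['n'] = d['x']+4 = 13 → {'j': 2, 'z': 7, 'a': 0, 'x': 9, 'n': 13}
d['n'] = 13+3 = 16 → {'j': 2, 'z': 7, 'a': 0, 'x': 9, 'n': 16}
del 'n' → {'j': 2, 'z': 7, 'a': 0, 'x': 9}
d['h'] = d['z']+4 = 11 → {'j': 2, 'z': 7, 'a': 0, 'x': 9, 'h': 11}
d['z'] = 7+5 = 12 → {'j': 2, 'z': 12, 'a': 0, 'x': 9, 'h': 11}

{'j': 2, 'z': 12, 'a': 0, 'x': 9, 'h': 11}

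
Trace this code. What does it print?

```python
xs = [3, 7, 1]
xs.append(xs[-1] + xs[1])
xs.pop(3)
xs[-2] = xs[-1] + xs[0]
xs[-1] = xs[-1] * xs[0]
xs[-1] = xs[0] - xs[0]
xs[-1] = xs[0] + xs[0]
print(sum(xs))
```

append xs[-1]+xs[1] = 1+7 = 8 → [3, 7, 1, 8]
pop(3) removes 8 → [3, 7, 1]
xs[-2] = xs[-1]+xs[0] = 1+3 = 4 → [3, 4, 1]
xs[-1] = xs[-1]*xs[0] = 1*3 = 3 → [3, 4, 3]
xs[-1] = xs[0]-xs[0] = 3-3 = 0 → [3, 4, 0]
xs[-1] = xs[0]+xs[0] = 3+3 = 6 → [3, 4, 6]
sum = 13

13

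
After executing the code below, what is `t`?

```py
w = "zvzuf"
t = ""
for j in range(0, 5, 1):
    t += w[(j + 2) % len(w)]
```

j=0: add w[2]='z' → 'z'
j=1: add w[3]='u' → 'zu'
j=2: add w[4]='f' → 'zuf'
j=3: add w[0]='z' → 'zufz'
j=4: add w[1]='v' → 'zufzv'

'zufzv'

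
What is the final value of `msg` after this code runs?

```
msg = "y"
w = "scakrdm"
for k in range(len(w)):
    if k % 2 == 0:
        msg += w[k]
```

'ysarm'

k=0: add 's' → 'ys'
k=1: skip
k=2: add 'a' → 'ysa'
k=3: skip
k=4: add 'r' → 'ysar'
k=5: skip
k=6: add 'm' → 'ysarm'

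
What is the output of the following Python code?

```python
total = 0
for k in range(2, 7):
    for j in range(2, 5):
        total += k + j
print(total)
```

105

k=2,j=2: total = 0+4 = 4
k=2,j=3: total = 4+5 = 9
k=2,j=4: total = 9+6 = 15
k=3,j=2: total = 15+5 = 20
k=3,j=3: total = 20+6 = 26
k=3,j=4: total = 26+7 = 33
k=4,j=2: total = 33+6 = 39
k=4,j=3: total = 39+7 = 46
k=4,j=4: total = 46+8 = 54
k=5,j=2: total = 54+7 = 61
k=5,j=3: total = 61+8 = 69
k=5,j=4: total = 69+9 = 78
k=6,j=2: total = 78+8 = 86
k=6,j=3: total = 86+9 = 95
k=6,j=4: total = 95+10 = 105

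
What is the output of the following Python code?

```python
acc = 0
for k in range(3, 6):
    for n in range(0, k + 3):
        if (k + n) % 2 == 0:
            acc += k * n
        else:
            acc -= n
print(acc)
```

128

k=3,n=0: odd sum, acc = 0-0 = 0
k=3,n=1: even sum, acc = 0+3 = 3
k=3,n=2: odd sum, acc = 3-2 = 1
k=3,n=3: even sum, acc = 1+9 = 10
k=3,n=4: odd sum, acc = 10-4 = 6
k=3,n=5: even sum, acc = 6+15 = 21
k=4,n=0: even sum, acc = 21+0 = 21
k=4,n=1: odd sum, acc = 21-1 = 20
k=4,n=2: even sum, acc = 20+8 = 28
k=4,n=3: odd sum, acc = 28-3 = 25
k=4,n=4: even sum, acc = 25+16 = 41
k=4,n=5: odd sum, acc = 41-5 = 36
k=4,n=6: even sum, acc = 36+24 = 60
k=5,n=0: odd sum, acc = 60-0 = 60
k=5,n=1: even sum, acc = 60+5 = 65
k=5,n=2: odd sum, acc = 65-2 = 63
k=5,n=3: even sum, acc = 63+15 = 78
k=5,n=4: odd sum, acc = 78-4 = 74
k=5,n=5: even sum, acc = 74+25 = 99
k=5,n=6: odd sum, acc = 99-6 = 93
k=5,n=7: even sum, acc = 93+35 = 128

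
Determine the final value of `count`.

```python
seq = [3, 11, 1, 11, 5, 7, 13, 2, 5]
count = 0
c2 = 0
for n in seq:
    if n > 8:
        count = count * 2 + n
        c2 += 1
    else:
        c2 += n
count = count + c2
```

105

n=3: not >8; c2=3
n=11: >8, count = 0*2+11 = 11; c2=4
n=1: not >8; c2=5
n=11: >8, count = 11*2+11 = 33; c2=6
n=5: not >8; c2=11
n=7: not >8; c2=18
n=13: >8, count = 33*2+13 = 79; c2=19
n=2: not >8; c2=21
n=5: not >8; c2=26
count+c2 = 79+26 = 105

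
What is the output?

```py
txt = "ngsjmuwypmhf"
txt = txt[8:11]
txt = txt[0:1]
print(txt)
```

slice [8:11] → 'pmh'
slice [0:1] → 'p'

p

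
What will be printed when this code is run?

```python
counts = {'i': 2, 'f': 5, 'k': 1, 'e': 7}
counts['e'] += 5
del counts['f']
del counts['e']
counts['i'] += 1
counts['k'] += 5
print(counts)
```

counts['e'] = 7+5 = 12 → {'i': 2, 'f': 5, 'k': 1, 'e': 12}
del 'f' → {'i': 2, 'k': 1, 'e': 12}
del 'e' → {'i': 2, 'k': 1}
counts['i'] = 2+1 = 3 → {'i': 3, 'k': 1}
counts['k'] = 1+5 = 6 → {'i': 3, 'k': 6}

{'i': 3, 'k': 6}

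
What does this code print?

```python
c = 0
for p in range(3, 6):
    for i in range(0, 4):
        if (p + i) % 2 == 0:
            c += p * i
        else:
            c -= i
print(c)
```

p=3,i=0: odd sum, c = 0-0 = 0
p=3,i=1: even sum, c = 0+3 = 3
p=3,i=2: odd sum, c = 3-2 = 1
p=3,i=3: even sum, c = 1+9 = 10
p=4,i=0: even sum, c = 10+0 = 10
p=4,i=1: odd sum, c = 10-1 = 9
p=4,i=2: even sum, c = 9+8 = 17
p=4,i=3: odd sum, c = 17-3 = 14
p=5,i=0: odd sum, c = 14-0 = 14
p=5,i=1: even sum, c = 14+5 = 19
p=5,i=2: odd sum, c = 19-2 = 17
p=5,i=3: even sum, c = 17+15 = 32

32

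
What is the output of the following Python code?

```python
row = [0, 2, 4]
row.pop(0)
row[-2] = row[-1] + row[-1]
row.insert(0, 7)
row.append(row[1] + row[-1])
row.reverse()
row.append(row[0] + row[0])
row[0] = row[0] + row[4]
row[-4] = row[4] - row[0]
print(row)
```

pop(0) removes 0 → [2, 4]
row[-2] = row[-1]+row[-1] = 4+4 = 8 → [8, 4]
insert 7 at 0 → [7, 8, 4]
append row[1]+row[-1] = 8+4 = 12 → [7, 8, 4, 12]
reverse → [12, 4, 8, 7]
append row[0]+row[0] = 12+12 = 24 → [12, 4, 8, 7, 24]
row[0] = row[0]+row[4] = 12+24 = 36 → [36, 4, 8, 7, 24]
row[-4] = row[4]-row[0] = 24-36 = -12 → [36, -12, 8, 7, 24]

[36, -12, 8, 7, 24]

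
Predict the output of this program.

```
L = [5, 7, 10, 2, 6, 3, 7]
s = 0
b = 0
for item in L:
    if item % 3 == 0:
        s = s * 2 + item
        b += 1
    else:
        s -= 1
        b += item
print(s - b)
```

item=5: not %3==0, s = 0-1 = -1; b=5
item=7: not %3==0, s = (-1)-1 = -2; b=12
item=10: not %3==0, s = (-2)-1 = -3; b=22
item=2: not %3==0, s = (-3)-1 = -4; b=24
item=6: %3==0, s = (-4)*2+6 = -2; b=25
item=3: %3==0, s = (-2)*2+3 = -1; b=26
item=7: not %3==0, s = (-1)-1 = -2; b=33
s-b = (-2)-33 = -35

-35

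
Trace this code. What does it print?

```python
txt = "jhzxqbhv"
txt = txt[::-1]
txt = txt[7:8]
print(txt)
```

j

reverse → 'vhbqxzhj'
slice [7:8] → 'j'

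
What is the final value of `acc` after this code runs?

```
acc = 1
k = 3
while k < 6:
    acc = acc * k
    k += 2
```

15

k=3: acc = 1*3 = 3
k=5: acc = 3*5 = 15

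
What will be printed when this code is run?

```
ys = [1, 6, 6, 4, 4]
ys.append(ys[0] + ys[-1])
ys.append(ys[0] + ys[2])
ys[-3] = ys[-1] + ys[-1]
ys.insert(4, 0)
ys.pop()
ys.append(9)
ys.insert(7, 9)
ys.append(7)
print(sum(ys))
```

61

append ys[0]+ys[-1] = 1+4 = 5 → [1, 6, 6, 4, 4, 5]
append ys[0]+ys[2] = 1+6 = 7 → [1, 6, 6, 4, 4, 5, 7]
ys[-3] = ys[-1]+ys[-1] = 7+7 = 14 → [1, 6, 6, 4, 14, 5, 7]
insert 0 at 4 → [1, 6, 6, 4, 0, 14, 5, 7]
pop() removes 7 → [1, 6, 6, 4, 0, 14, 5]
append 9 → [1, 6, 6, 4, 0, 14, 5, 9]
insert 9 at 7 → [1, 6, 6, 4, 0, 14, 5, 9, 9]
append 7 → [1, 6, 6, 4, 0, 14, 5, 9, 9, 7]
sum = 61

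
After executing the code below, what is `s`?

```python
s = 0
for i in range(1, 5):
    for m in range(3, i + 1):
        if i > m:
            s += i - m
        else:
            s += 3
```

i=3,m=3: not 3>3, s = 0+3 = 3
i=4,m=3: 4>3, s = 3+1 = 4
i=4,m=4: not 4>4, s = 4+3 = 7

7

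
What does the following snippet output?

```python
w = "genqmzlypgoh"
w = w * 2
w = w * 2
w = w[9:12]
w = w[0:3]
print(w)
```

repeat ×2 → 'genqmzlypgohgenqmzlypgoh'
repeat ×2 → 'genqmzlypgohgenqmzlypgohgenqmzlypgohgenqmzlypgoh'
slice [9:12] → 'goh'
slice [0:3] → 'goh'

goh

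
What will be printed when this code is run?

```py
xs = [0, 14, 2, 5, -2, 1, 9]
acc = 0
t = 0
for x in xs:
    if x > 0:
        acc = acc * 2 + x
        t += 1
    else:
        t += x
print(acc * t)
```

x=0: not >0; t=0
x=14: >0, acc = 0*2+14 = 14; t=1
x=2: >0, acc = 14*2+2 = 30; t=2
x=5: >0, acc = 30*2+5 = 65; t=3
x=-2: not >0; t=1
x=1: >0, acc = 65*2+1 = 131; t=2
x=9: >0, acc = 131*2+9 = 271; t=3
acc*t = 271*3 = 813

813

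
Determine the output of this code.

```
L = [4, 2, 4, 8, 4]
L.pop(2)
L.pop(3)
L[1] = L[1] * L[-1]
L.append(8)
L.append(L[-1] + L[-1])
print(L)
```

pop(2) removes 4 → [4, 2, 8, 4]
pop(3) removes 4 → [4, 2, 8]
L[1] = L[1]*L[-1] = 2*8 = 16 → [4, 16, 8]
append 8 → [4, 16, 8, 8]
append L[-1]+L[-1] = 8+8 = 16 → [4, 16, 8, 8, 16]

[4, 16, 8, 8, 16]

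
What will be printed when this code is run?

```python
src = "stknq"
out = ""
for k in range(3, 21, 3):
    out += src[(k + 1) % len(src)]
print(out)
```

k=3: add src[4]='q' → 'q'
k=6: add src[2]='k' → 'qk'
k=9: add src[0]='s' → 'qks'
k=12: add src[3]='n' → 'qksn'
k=15: add src[1]='t' → 'qksnt'
k=18: add src[4]='q' → 'qksntq'

qksntq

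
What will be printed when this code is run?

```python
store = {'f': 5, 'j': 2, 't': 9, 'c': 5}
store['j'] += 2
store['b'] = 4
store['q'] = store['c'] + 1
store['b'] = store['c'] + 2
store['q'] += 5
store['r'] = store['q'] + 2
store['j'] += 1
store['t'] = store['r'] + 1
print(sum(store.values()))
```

60

store['j'] = 2+2 = 4 → {'f': 5, 'j': 4, 't': 9, 'c': 5}
store['b'] = 4 → {'f': 5, 'j': 4, 't': 9, 'c': 5, 'b': 4}
store['q'] = store['c']+1 = 6 → {'f': 5, 'j': 4, 't': 9, 'c': 5, 'b': 4, 'q': 6}
store['b'] = store['c']+2 = 7 → {'f': 5, 'j': 4, 't': 9, 'c': 5, 'b': 7, 'q': 6}
store['q'] = 6+5 = 11 → {'f': 5, 'j': 4, 't': 9, 'c': 5, 'b': 7, 'q': 11}
store['r'] = store['q']+2 = 13 → {'f': 5, 'j': 4, 't': 9, 'c': 5, 'b': 7, 'q': 11, 'r': 13}
store['j'] = 4+1 = 5 → {'f': 5, 'j': 5, 't': 9, 'c': 5, 'b': 7, 'q': 11, 'r': 13}
store['t'] = store['r']+1 = 14 → {'f': 5, 'j': 5, 't': 14, 'c': 5, 'b': 7, 'q': 11, 'r': 13}
sum of values = 60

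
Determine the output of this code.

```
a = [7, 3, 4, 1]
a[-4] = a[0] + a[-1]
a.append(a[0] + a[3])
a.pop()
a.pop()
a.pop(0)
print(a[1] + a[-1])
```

a[-4] = a[0]+a[-1] = 7+1 = 8 → [8, 3, 4, 1]
append a[0]+a[3] = 8+1 = 9 → [8, 3, 4, 1, 9]
pop() removes 9 → [8, 3, 4, 1]
pop() removes 1 → [8, 3, 4]
pop(0) removes 8 → [3, 4]
a[1]+a[-1] = 4+4 = 8

8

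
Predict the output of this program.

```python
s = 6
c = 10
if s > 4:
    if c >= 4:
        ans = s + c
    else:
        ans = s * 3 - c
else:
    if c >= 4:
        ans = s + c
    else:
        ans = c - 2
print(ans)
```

s=6, c=10
s > 4 is True; c >= 4 is True
→ ans = s + c = 16

16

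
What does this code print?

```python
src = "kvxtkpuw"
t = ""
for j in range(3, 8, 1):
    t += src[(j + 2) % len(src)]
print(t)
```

puwkv

j=3: add src[5]='p' → 'p'
j=4: add src[6]='u' → 'pu'
j=5: add src[7]='w' → 'puw'
j=6: add src[0]='k' → 'puwk'
j=7: add src[1]='v' → 'puwkv'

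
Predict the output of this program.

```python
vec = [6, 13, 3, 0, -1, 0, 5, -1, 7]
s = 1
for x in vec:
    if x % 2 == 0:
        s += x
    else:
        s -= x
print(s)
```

x=6: even, s = 1+6 = 7
x=13: not even, s = 7-13 = -6
x=3: not even, s = (-6)-3 = -9
x=0: even, s = (-9)+0 = -9
x=-1: not even, s = (-9)-(-1) = -8
x=0: even, s = (-8)+0 = -8
x=5: not even, s = (-8)-5 = -13
x=-1: not even, s = (-13)-(-1) = -12
x=7: not even, s = (-12)-7 = -19

-19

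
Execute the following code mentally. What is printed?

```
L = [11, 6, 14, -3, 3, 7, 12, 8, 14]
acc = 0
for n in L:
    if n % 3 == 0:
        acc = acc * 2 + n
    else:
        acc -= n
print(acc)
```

-270

n=11: not %3==0, acc = 0-11 = -11
n=6: %3==0, acc = (-11)*2+6 = -16
n=14: not %3==0, acc = (-16)-14 = -30
n=-3: %3==0, acc = (-30)*2+(-3) = -63
n=3: %3==0, acc = (-63)*2+3 = -123
n=7: not %3==0, acc = (-123)-7 = -130
n=12: %3==0, acc = (-130)*2+12 = -248
n=8: not %3==0, acc = (-248)-8 = -256
n=14: not %3==0, acc = (-256)-14 = -270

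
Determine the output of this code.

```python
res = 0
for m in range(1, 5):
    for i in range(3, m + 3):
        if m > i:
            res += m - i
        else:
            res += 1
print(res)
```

m=1,i=3: not 1>3, res = 0+1 = 1
m=2,i=3: not 2>3, res = 1+1 = 2
m=2,i=4: not 2>4, res = 2+1 = 3
m=3,i=3: not 3>3, res = 3+1 = 4
m=3,i=4: not 3>4, res = 4+1 = 5
m=3,i=5: not 3>5, res = 5+1 = 6
m=4,i=3: 4>3, res = 6+1 = 7
m=4,i=4: not 4>4, res = 7+1 = 8
m=4,i=5: not 4>5, res = 8+1 = 9
m=4,i=6: not 4>6, res = 9+1 = 10

10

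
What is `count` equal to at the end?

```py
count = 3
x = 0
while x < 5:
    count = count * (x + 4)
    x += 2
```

x=0: count = 3*4 = 12
x=2: count = 12*6 = 72
x=4: count = 72*8 = 576

576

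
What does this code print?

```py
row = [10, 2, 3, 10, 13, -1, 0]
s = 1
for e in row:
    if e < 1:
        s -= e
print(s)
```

2

e=10: not <1
e=2: not <1
e=3: not <1
e=10: not <1
e=13: not <1
e=-1: <1, s = 1-(-1) = 2
e=0: <1, s = 2-0 = 2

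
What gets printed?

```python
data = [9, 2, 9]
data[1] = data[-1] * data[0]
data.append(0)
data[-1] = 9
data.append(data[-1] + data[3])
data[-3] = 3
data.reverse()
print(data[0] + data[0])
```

data[1] = data[-1]*data[0] = 9*9 = 81 → [9, 81, 9]
append 0 → [9, 81, 9, 0]
data[-1] = 9 → [9, 81, 9, 9]
append data[-1]+data[3] = 9+9 = 18 → [9, 81, 9, 9, 18]
data[-3] = 3 → [9, 81, 3, 9, 18]
reverse → [18, 9, 3, 81, 9]
data[0]+data[0] = 18+18 = 36

36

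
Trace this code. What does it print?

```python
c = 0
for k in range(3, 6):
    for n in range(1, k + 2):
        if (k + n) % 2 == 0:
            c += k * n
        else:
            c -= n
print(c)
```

54

k=3,n=1: even sum, c = 0+3 = 3
k=3,n=2: odd sum, c = 3-2 = 1
k=3,n=3: even sum, c = 1+9 = 10
k=3,n=4: odd sum, c = 10-4 = 6
k=4,n=1: odd sum, c = 6-1 = 5
k=4,n=2: even sum, c = 5+8 = 13
k=4,n=3: odd sum, c = 13-3 = 10
k=4,n=4: even sum, c = 10+16 = 26
k=4,n=5: odd sum, c = 26-5 = 21
k=5,n=1: even sum, c = 21+5 = 26
k=5,n=2: odd sum, c = 26-2 = 24
k=5,n=3: even sum, c = 24+15 = 39
k=5,n=4: odd sum, c = 39-4 = 35
k=5,n=5: even sum, c = 35+25 = 60
k=5,n=6: odd sum, c = 60-6 = 54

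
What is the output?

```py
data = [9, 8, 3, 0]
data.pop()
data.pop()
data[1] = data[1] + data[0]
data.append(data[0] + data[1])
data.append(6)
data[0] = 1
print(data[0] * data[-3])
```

17

pop() removes 0 → [9, 8, 3]
pop() removes 3 → [9, 8]
data[1] = data[1]+data[0] = 8+9 = 17 → [9, 17]
append data[0]+data[1] = 9+17 = 26 → [9, 17, 26]
append 6 → [9, 17, 26, 6]
data[0] = 1 → [1, 17, 26, 6]
data[0]*data[-3] = 1*17 = 17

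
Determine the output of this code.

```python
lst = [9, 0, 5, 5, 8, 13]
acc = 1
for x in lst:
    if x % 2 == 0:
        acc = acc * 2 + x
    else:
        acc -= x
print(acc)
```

-57

x=9: not even, acc = 1-9 = -8
x=0: even, acc = (-8)*2+0 = -16
x=5: not even, acc = (-16)-5 = -21
x=5: not even, acc = (-21)-5 = -26
x=8: even, acc = (-26)*2+8 = -44
x=13: not even, acc = (-44)-13 = -57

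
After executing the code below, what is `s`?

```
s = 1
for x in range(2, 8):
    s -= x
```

x=2: s = 1-2 = -1
x=3: s = (-1)-3 = -4
x=4: s = (-4)-4 = -8
x=5: s = (-8)-5 = -13
x=6: s = (-13)-6 = -19
x=7: s = (-19)-7 = -26

-26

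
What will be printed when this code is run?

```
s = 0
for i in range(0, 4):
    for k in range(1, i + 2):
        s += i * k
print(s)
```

45

i=0,k=1: s = 0+0 = 0
i=1,k=1: s = 0+1 = 1
i=1,k=2: s = 1+2 = 3
i=2,k=1: s = 3+2 = 5
i=2,k=2: s = 5+4 = 9
i=2,k=3: s = 9+6 = 15
i=3,k=1: s = 15+3 = 18
i=3,k=2: s = 18+6 = 24
i=3,k=3: s = 24+9 = 33
i=3,k=4: s = 33+12 = 45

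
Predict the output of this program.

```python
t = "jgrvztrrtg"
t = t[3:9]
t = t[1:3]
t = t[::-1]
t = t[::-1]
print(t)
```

zt

slice [3:9] → 'vztrrt'
slice [1:3] → 'zt'
reverse → 'tz'
reverse → 'zt'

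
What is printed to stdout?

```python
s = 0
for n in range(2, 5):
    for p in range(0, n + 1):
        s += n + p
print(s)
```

n=2,p=0: s = 0+2 = 2
n=2,p=1: s = 2+3 = 5
n=2,p=2: s = 5+4 = 9
n=3,p=0: s = 9+3 = 12
n=3,p=1: s = 12+4 = 16
n=3,p=2: s = 16+5 = 21
n=3,p=3: s = 21+6 = 27
n=4,p=0: s = 27+4 = 31
n=4,p=1: s = 31+5 = 36
n=4,p=2: s = 36+6 = 42
n=4,p=3: s = 42+7 = 49
n=4,p=4: s = 49+8 = 57

57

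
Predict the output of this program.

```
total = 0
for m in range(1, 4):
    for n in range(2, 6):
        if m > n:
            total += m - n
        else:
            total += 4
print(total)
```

m=1,n=2: not 1>2, total = 0+4 = 4
m=1,n=3: not 1>3, total = 4+4 = 8
m=1,n=4: not 1>4, total = 8+4 = 12
m=1,n=5: not 1>5, total = 12+4 = 16
m=2,n=2: not 2>2, total = 16+4 = 20
m=2,n=3: not 2>3, total = 20+4 = 24
m=2,n=4: not 2>4, total = 24+4 = 28
m=2,n=5: not 2>5, total = 28+4 = 32
m=3,n=2: 3>2, total = 32+1 = 33
m=3,n=3: not 3>3, total = 33+4 = 37
m=3,n=4: not 3>4, total = 37+4 = 41
m=3,n=5: not 3>5, total = 41+4 = 45

45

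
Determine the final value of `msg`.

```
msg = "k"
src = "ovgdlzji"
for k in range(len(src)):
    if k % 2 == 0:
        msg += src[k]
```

k=0: add 'o' → 'ko'
k=1: skip
k=2: add 'g' → 'kog'
k=3: skip
k=4: add 'l' → 'kogl'
k=5: skip
k=6: add 'j' → 'koglj'
k=7: skip

'koglj'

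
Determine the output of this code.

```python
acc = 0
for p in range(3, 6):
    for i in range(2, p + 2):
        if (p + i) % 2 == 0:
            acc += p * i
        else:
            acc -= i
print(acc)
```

p=3,i=2: odd sum, acc = 0-2 = -2
p=3,i=3: even sum, acc = (-2)+9 = 7
p=3,i=4: odd sum, acc = 7-4 = 3
p=4,i=2: even sum, acc = 3+8 = 11
p=4,i=3: odd sum, acc = 11-3 = 8
p=4,i=4: even sum, acc = 8+16 = 24
p=4,i=5: odd sum, acc = 24-5 = 19
p=5,i=2: odd sum, acc = 19-2 = 17
p=5,i=3: even sum, acc = 17+15 = 32
p=5,i=4: odd sum, acc = 32-4 = 28
p=5,i=5: even sum, acc = 28+25 = 53
p=5,i=6: odd sum, acc = 53-6 = 47

47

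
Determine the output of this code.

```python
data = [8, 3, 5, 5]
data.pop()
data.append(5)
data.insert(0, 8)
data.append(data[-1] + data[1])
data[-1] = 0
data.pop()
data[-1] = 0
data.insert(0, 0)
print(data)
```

[0, 8, 8, 3, 5, 0]

pop() removes 5 → [8, 3, 5]
append 5 → [8, 3, 5, 5]
insert 8 at 0 → [8, 8, 3, 5, 5]
append data[-1]+data[1] = 5+8 = 13 → [8, 8, 3, 5, 5, 13]
data[-1] = 0 → [8, 8, 3, 5, 5, 0]
pop() removes 0 → [8, 8, 3, 5, 5]
data[-1] = 0 → [8, 8, 3, 5, 0]
insert 0 at 0 → [0, 8, 8, 3, 5, 0]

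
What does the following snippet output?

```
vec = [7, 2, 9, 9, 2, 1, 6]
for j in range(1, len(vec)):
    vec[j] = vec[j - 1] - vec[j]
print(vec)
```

[7, 5, -4, -13, -15, -16, -22]

j=1: vec[1] = 7-2 = 5 → [7, 5, 9, 9, 2, 1, 6]
j=2: vec[2] = 5-9 = -4 → [7, 5, -4, 9, 2, 1, 6]
j=3: vec[3] = (-4)-9 = -13 → [7, 5, -4, -13, 2, 1, 6]
j=4: vec[4] = (-13)-2 = -15 → [7, 5, -4, -13, -15, 1, 6]
j=5: vec[5] = (-15)-1 = -16 → [7, 5, -4, -13, -15, -16, 6]
j=6: vec[6] = (-16)-6 = -22 → [7, 5, -4, -13, -15, -16, -22]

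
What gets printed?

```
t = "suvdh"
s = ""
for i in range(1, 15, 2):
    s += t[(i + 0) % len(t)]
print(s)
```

udsvhud

i=1: add t[1]='u' → 'u'
i=3: add t[3]='d' → 'ud'
i=5: add t[0]='s' → 'uds'
i=7: add t[2]='v' → 'udsv'
i=9: add t[4]='h' → 'udsvh'
i=11: add t[1]='u' → 'udsvhu'
i=13: add t[3]='d' → 'udsvhud'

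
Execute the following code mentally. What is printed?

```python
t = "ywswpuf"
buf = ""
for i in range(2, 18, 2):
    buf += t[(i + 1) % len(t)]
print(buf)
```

i=2: add t[3]='w' → 'w'
i=4: add t[5]='u' → 'wu'
i=6: add t[0]='y' → 'wuy'
i=8: add t[2]='s' → 'wuys'
i=10: add t[4]='p' → 'wuysp'
i=12: add t[6]='f' → 'wuyspf'
i=14: add t[1]='w' → 'wuyspfw'
i=16: add t[3]='w' → 'wuyspfww'

wuyspfww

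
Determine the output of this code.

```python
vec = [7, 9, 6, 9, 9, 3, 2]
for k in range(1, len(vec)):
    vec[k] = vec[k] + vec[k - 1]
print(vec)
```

k=1: vec[1] = 9+7 = 16 → [7, 16, 6, 9, 9, 3, 2]
k=2: vec[2] = 6+16 = 22 → [7, 16, 22, 9, 9, 3, 2]
k=3: vec[3] = 9+22 = 31 → [7, 16, 22, 31, 9, 3, 2]
k=4: vec[4] = 9+31 = 40 → [7, 16, 22, 31, 40, 3, 2]
k=5: vec[5] = 3+40 = 43 → [7, 16, 22, 31, 40, 43, 2]
k=6: vec[6] = 2+43 = 45 → [7, 16, 22, 31, 40, 43, 45]

[7, 16, 22, 31, 40, 43, 45]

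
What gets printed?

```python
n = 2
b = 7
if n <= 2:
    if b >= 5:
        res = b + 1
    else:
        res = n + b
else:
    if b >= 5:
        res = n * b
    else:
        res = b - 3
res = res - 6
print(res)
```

n=2, b=7
n <= 2 is True; b >= 5 is True
→ res = b + 1 = 8
res = 8-6 = 2

2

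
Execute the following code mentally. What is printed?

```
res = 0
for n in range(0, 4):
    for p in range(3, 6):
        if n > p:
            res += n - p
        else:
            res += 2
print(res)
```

n=0,p=3: not 0>3, res = 0+2 = 2
n=0,p=4: not 0>4, res = 2+2 = 4
n=0,p=5: not 0>5, res = 4+2 = 6
n=1,p=3: not 1>3, res = 6+2 = 8
n=1,p=4: not 1>4, res = 8+2 = 10
n=1,p=5: not 1>5, res = 10+2 = 12
n=2,p=3: not 2>3, res = 12+2 = 14
n=2,p=4: not 2>4, res = 14+2 = 16
n=2,p=5: not 2>5, res = 16+2 = 18
n=3,p=3: not 3>3, res = 18+2 = 20
n=3,p=4: not 3>4, res = 20+2 = 22
n=3,p=5: not 3>5, res = 22+2 = 24

24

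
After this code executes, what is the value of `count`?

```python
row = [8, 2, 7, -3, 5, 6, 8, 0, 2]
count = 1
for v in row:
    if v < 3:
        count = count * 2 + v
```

22

v=8: not <3
v=2: <3, count = 1*2+2 = 4
v=7: not <3
v=-3: <3, count = 4*2+(-3) = 5
v=5: not <3
v=6: not <3
v=8: not <3
v=0: <3, count = 5*2+0 = 10
v=2: <3, count = 10*2+2 = 22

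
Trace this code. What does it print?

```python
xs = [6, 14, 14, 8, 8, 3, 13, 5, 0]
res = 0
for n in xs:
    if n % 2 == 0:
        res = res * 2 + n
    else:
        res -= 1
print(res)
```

570

n=6: even, res = 0*2+6 = 6
n=14: even, res = 6*2+14 = 26
n=14: even, res = 26*2+14 = 66
n=8: even, res = 66*2+8 = 140
n=8: even, res = 140*2+8 = 288
n=3: not even, res = 288-1 = 287
n=13: not even, res = 287-1 = 286
n=5: not even, res = 286-1 = 285
n=0: even, res = 285*2+0 = 570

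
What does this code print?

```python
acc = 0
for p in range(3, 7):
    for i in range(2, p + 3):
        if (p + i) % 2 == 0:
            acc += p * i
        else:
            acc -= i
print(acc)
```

226

p=3,i=2: odd sum, acc = 0-2 = -2
p=3,i=3: even sum, acc = (-2)+9 = 7
p=3,i=4: odd sum, acc = 7-4 = 3
p=3,i=5: even sum, acc = 3+15 = 18
p=4,i=2: even sum, acc = 18+8 = 26
p=4,i=3: odd sum, acc = 26-3 = 23
p=4,i=4: even sum, acc = 23+16 = 39
p=4,i=5: odd sum, acc = 39-5 = 34
p=4,i=6: even sum, acc = 34+24 = 58
p=5,i=2: odd sum, acc = 58-2 = 56
p=5,i=3: even sum, acc = 56+15 = 71
p=5,i=4: odd sum, acc = 71-4 = 67
p=5,i=5: even sum, acc = 67+25 = 92
p=5,i=6: odd sum, acc = 92-6 = 86
p=5,i=7: even sum, acc = 86+35 = 121
p=6,i=2: even sum, acc = 121+12 = 133
p=6,i=3: odd sum, acc = 133-3 = 130
p=6,i=4: even sum, acc = 130+24 = 154
p=6,i=5: odd sum, acc = 154-5 = 149
p=6,i=6: even sum, acc = 149+36 = 185
p=6,i=7: odd sum, acc = 185-7 = 178
p=6,i=8: even sum, acc = 178+48 = 226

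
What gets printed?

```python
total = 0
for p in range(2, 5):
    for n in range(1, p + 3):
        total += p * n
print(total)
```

p=2,n=1: total = 0+2 = 2
p=2,n=2: total = 2+4 = 6
p=2,n=3: total = 6+6 = 12
p=2,n=4: total = 12+8 = 20
p=3,n=1: total = 20+3 = 23
p=3,n=2: total = 23+6 = 29
p=3,n=3: total = 29+9 = 38
p=3,n=4: total = 38+12 = 50
p=3,n=5: total = 50+15 = 65
p=4,n=1: total = 65+4 = 69
p=4,n=2: total = 69+8 = 77
p=4,n=3: total = 77+12 = 89
p=4,n=4: total = 89+16 = 105
p=4,n=5: total = 105+20 = 125
p=4,n=6: total = 125+24 = 149

149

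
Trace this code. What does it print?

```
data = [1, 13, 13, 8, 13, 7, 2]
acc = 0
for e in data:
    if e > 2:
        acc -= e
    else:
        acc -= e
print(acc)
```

e=1: not >2, acc = 0-1 = -1
e=13: >2, acc = (-1)-13 = -14
e=13: >2, acc = (-14)-13 = -27
e=8: >2, acc = (-27)-8 = -35
e=13: >2, acc = (-35)-13 = -48
e=7: >2, acc = (-48)-7 = -55
e=2: not >2, acc = (-55)-2 = -57

-57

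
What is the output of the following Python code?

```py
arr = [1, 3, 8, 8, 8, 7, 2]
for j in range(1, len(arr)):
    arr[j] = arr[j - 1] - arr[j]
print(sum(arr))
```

-123

j=1: arr[1] = 1-3 = -2 → [1, -2, 8, 8, 8, 7, 2]
j=2: arr[2] = (-2)-8 = -10 → [1, -2, -10, 8, 8, 7, 2]
j=3: arr[3] = (-10)-8 = -18 → [1, -2, -10, -18, 8, 7, 2]
j=4: arr[4] = (-18)-8 = -26 → [1, -2, -10, -18, -26, 7, 2]
j=5: arr[5] = (-26)-7 = -33 → [1, -2, -10, -18, -26, -33, 2]
j=6: arr[6] = (-33)-2 = -35 → [1, -2, -10, -18, -26, -33, -35]
sum = -123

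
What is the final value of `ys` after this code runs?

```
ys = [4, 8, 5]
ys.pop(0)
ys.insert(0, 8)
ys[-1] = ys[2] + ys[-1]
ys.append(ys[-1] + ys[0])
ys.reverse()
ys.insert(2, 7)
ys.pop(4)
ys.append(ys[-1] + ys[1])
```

pop(0) removes 4 → [8, 5]
insert 8 at 0 → [8, 8, 5]
ys[-1] = ys[2]+ys[-1] = 5+5 = 10 → [8, 8, 10]
append ys[-1]+ys[0] = 10+8 = 18 → [8, 8, 10, 18]
reverse → [18, 10, 8, 8]
insert 7 at 2 → [18, 10, 7, 8, 8]
pop(4) removes 8 → [18, 10, 7, 8]
append ys[-1]+ys[1] = 8+10 = 18 → [18, 10, 7, 8, 18]

[18, 10, 7, 8, 18]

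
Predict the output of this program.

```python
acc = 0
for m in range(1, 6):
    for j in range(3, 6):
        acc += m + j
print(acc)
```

m=1,j=3: acc = 0+4 = 4
m=1,j=4: acc = 4+5 = 9
m=1,j=5: acc = 9+6 = 15
m=2,j=3: acc = 15+5 = 20
m=2,j=4: acc = 20+6 = 26
m=2,j=5: acc = 26+7 = 33
m=3,j=3: acc = 33+6 = 39
m=3,j=4: acc = 39+7 = 46
m=3,j=5: acc = 46+8 = 54
m=4,j=3: acc = 54+7 = 61
m=4,j=4: acc = 61+8 = 69
m=4,j=5: acc = 69+9 = 78
m=5,j=3: acc = 78+8 = 86
m=5,j=4: acc = 86+9 = 95
m=5,j=5: acc = 95+10 = 105

105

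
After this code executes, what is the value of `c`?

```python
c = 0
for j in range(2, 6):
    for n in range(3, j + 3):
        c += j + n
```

116

j=2,n=3: c = 0+5 = 5
j=2,n=4: c = 5+6 = 11
j=3,n=3: c = 11+6 = 17
j=3,n=4: c = 17+7 = 24
j=3,n=5: c = 24+8 = 32
j=4,n=3: c = 32+7 = 39
j=4,n=4: c = 39+8 = 47
j=4,n=5: c = 47+9 = 56
j=4,n=6: c = 56+10 = 66
j=5,n=3: c = 66+8 = 74
j=5,n=4: c = 74+9 = 83
j=5,n=5: c = 83+10 = 93
j=5,n=6: c = 93+11 = 104
j=5,n=7: c = 104+12 = 116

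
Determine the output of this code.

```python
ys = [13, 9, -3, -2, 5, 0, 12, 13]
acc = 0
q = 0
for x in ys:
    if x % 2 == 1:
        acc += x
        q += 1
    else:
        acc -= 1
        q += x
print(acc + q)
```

x=13: odd, acc = 0+13 = 13; q=1
x=9: odd, acc = 13+9 = 22; q=2
x=-3: odd, acc = 22+(-3) = 19; q=3
x=-2: not odd, acc = 19-1 = 18; q=1
x=5: odd, acc = 18+5 = 23; q=2
x=0: not odd, acc = 23-1 = 22; q=2
x=12: not odd, acc = 22-1 = 21; q=14
x=13: odd, acc = 21+13 = 34; q=15
acc+q = 34+15 = 49

49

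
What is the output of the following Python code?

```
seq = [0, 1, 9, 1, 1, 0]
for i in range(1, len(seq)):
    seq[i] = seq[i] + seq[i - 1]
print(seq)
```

[0, 1, 10, 11, 12, 12]

i=1: seq[1] = 1+0 = 1 → [0, 1, 9, 1, 1, 0]
i=2: seq[2] = 9+1 = 10 → [0, 1, 10, 1, 1, 0]
i=3: seq[3] = 1+10 = 11 → [0, 1, 10, 11, 1, 0]
i=4: seq[4] = 1+11 = 12 → [0, 1, 10, 11, 12, 0]
i=5: seq[5] = 0+12 = 12 → [0, 1, 10, 11, 12, 12]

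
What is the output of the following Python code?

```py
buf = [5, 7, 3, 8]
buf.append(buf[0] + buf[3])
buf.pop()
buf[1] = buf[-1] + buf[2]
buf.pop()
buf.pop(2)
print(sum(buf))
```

append buf[0]+buf[3] = 5+8 = 13 → [5, 7, 3, 8, 13]
pop() removes 13 → [5, 7, 3, 8]
buf[1] = buf[-1]+buf[2] = 8+3 = 11 → [5, 11, 3, 8]
pop() removes 8 → [5, 11, 3]
pop(2) removes 3 → [5, 11]
sum = 16

16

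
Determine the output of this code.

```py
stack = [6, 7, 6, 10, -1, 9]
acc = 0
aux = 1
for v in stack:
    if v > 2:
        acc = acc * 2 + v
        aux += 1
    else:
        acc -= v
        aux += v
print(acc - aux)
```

202

v=6: >2, acc = 0*2+6 = 6; aux=2
v=7: >2, acc = 6*2+7 = 19; aux=3
v=6: >2, acc = 19*2+6 = 44; aux=4
v=10: >2, acc = 44*2+10 = 98; aux=5
v=-1: not >2, acc = 98-(-1) = 99; aux=4
v=9: >2, acc = 99*2+9 = 207; aux=5
acc-aux = 207-5 = 202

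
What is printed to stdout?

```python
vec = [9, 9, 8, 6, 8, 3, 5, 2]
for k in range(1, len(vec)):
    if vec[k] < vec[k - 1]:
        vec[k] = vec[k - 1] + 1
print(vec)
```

k=1: 9>=9, unchanged → [9, 9, 8, 6, 8, 3, 5, 2]
k=2: 8<9, vec[2] = 9+1 = 10 → [9, 9, 10, 6, 8, 3, 5, 2]
k=3: 6<10, vec[3] = 10+1 = 11 → [9, 9, 10, 11, 8, 3, 5, 2]
k=4: 8<11, vec[4] = 11+1 = 12 → [9, 9, 10, 11, 12, 3, 5, 2]
k=5: 3<12, vec[5] = 12+1 = 13 → [9, 9, 10, 11, 12, 13, 5, 2]
k=6: 5<13, vec[6] = 13+1 = 14 → [9, 9, 10, 11, 12, 13, 14, 2]
k=7: 2<14, vec[7] = 14+1 = 15 → [9, 9, 10, 11, 12, 13, 14, 15]

[9, 9, 10, 11, 12, 13, 14, 15]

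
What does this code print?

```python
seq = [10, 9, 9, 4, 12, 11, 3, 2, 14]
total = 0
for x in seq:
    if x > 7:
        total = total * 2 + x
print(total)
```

620

x=10: >7, total = 0*2+10 = 10
x=9: >7, total = 10*2+9 = 29
x=9: >7, total = 29*2+9 = 67
x=4: not >7
x=12: >7, total = 67*2+12 = 146
x=11: >7, total = 146*2+11 = 303
x=3: not >7
x=2: not >7
x=14: >7, total = 303*2+14 = 620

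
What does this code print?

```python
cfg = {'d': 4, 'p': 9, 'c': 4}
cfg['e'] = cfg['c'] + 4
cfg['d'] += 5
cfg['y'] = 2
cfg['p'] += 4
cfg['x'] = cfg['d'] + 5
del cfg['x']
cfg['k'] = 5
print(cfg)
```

cfg['e'] = cfg['c']+4 = 8 → {'d': 4, 'p': 9, 'c': 4, 'e': 8}
cfg['d'] = 4+5 = 9 → {'d': 9, 'p': 9, 'c': 4, 'e': 8}
cfg['y'] = 2 → {'d': 9, 'p': 9, 'c': 4, 'e': 8, 'y': 2}
cfg['p'] = 9+4 = 13 → {'d': 9, 'p': 13, 'c': 4, 'e': 8, 'y': 2}
cfg['x'] = cfg['d']+5 = 14 → {'d': 9, 'p': 13, 'c': 4, 'e': 8, 'y': 2, 'x': 14}
del 'x' → {'d': 9, 'p': 13, 'c': 4, 'e': 8, 'y': 2}
cfg['k'] = 5 → {'d': 9, 'p': 13, 'c': 4, 'e': 8, 'y': 2, 'k': 5}

{'d': 9, 'p': 13, 'c': 4, 'e': 8, 'y': 2, 'k': 5}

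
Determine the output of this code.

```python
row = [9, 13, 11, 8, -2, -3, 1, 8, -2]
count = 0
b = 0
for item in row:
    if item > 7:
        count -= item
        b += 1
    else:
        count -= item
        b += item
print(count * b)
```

43

item=9: >7, count = 0-9 = -9; b=1
item=13: >7, count = (-9)-13 = -22; b=2
item=11: >7, count = (-22)-11 = -33; b=3
item=8: >7, count = (-33)-8 = -41; b=4
item=-2: not >7, count = (-41)-(-2) = -39; b=2
item=-3: not >7, count = (-39)-(-3) = -36; b=-1
item=1: not >7, count = (-36)-1 = -37; b=0
item=8: >7, count = (-37)-8 = -45; b=1
item=-2: not >7, count = (-45)-(-2) = -43; b=-1
count*b = (-43)*(-1) = 43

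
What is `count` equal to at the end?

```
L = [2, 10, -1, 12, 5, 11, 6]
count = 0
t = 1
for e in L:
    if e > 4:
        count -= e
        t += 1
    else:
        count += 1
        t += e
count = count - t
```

-49

e=2: not >4, count = 0+1 = 1; t=3
e=10: >4, count = 1-10 = -9; t=4
e=-1: not >4, count = (-9)+1 = -8; t=3
e=12: >4, count = (-8)-12 = -20; t=4
e=5: >4, count = (-20)-5 = -25; t=5
e=11: >4, count = (-25)-11 = -36; t=6
e=6: >4, count = (-36)-6 = -42; t=7
count-t = (-42)-7 = -49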